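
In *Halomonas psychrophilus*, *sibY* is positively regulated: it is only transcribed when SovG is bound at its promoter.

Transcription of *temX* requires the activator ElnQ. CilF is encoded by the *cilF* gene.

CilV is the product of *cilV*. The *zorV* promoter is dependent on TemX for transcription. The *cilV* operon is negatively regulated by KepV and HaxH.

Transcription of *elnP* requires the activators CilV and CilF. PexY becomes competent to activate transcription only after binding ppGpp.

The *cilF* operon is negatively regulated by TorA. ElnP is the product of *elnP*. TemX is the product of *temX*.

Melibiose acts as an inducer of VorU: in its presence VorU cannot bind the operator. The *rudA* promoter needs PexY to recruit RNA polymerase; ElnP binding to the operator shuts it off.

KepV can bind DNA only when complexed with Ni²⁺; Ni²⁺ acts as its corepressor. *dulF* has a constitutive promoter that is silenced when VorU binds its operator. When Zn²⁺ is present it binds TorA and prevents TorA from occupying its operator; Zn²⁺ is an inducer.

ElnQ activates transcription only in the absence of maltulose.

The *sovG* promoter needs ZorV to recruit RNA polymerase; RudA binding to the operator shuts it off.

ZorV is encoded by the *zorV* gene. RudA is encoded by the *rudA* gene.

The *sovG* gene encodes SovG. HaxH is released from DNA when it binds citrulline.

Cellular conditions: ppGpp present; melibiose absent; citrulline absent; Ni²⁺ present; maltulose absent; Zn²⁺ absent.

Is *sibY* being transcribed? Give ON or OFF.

Ni²⁺ is present, so KepV is active.
Citrulline is absent, so HaxH is active.
With repressor KepV bound, *cilV* is not transcribed.
So CilV is not produced.
Zn²⁺ is absent, so TorA is active.
With repressor TorA bound, *cilF* is not transcribed.
So CilF is not produced.
Required activator CilV is absent, so *elnP* is not transcribed.
So ElnP is not produced.
ppGpp is present, so PexY is active.
No repressor is bound and PexY is active, so *rudA* is transcribed.
So RudA is produced and active.
Maltulose is absent, so ElnQ is active.
No repressor is bound and ElnQ is active, so *temX* is transcribed.
So TemX is produced and active.
No repressor is bound and TemX is active, so *zorV* is transcribed.
So ZorV is produced and active.
With repressor RudA bound, *sovG* is not transcribed.
So SovG is not produced.
Required activator SovG is absent, so *sibY* is not transcribed.

OFF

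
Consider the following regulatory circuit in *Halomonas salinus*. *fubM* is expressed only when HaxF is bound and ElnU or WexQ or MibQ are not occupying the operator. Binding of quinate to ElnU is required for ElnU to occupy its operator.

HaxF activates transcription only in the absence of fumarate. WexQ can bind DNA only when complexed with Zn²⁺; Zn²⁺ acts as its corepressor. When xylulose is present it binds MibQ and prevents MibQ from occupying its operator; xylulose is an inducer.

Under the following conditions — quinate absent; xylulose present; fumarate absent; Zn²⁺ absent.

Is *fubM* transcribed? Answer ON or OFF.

Fumarate is absent, so HaxF is active.
Quinate is absent, so ElnU is inactive.
Zn²⁺ is absent, so WexQ is inactive.
Xylulose is present, so MibQ is inactive.
No repressor is bound and HaxF is active, so *fubM* is transcribed.

ON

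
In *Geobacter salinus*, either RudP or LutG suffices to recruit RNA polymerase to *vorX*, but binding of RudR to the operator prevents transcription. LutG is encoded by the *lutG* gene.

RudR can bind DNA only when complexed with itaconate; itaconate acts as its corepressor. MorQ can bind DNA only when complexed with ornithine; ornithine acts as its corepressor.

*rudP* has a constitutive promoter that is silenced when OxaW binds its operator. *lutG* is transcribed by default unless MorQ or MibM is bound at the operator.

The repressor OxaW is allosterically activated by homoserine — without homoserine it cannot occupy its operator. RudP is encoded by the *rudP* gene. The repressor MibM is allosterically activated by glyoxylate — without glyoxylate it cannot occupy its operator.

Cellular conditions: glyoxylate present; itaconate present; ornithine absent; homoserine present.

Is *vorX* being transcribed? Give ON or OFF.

OFF

Homoserine is present, so OxaW is active.
With repressor OxaW bound, *rudP* is not transcribed.
So RudP is not produced.
Ornithine is absent, so MorQ is inactive.
Glyoxylate is present, so MibM is active.
With repressor MibM bound, *lutG* is not transcribed.
So LutG is not produced.
Itaconate is present, so RudR is active.
With repressor RudR bound, *vorX* is not transcribed.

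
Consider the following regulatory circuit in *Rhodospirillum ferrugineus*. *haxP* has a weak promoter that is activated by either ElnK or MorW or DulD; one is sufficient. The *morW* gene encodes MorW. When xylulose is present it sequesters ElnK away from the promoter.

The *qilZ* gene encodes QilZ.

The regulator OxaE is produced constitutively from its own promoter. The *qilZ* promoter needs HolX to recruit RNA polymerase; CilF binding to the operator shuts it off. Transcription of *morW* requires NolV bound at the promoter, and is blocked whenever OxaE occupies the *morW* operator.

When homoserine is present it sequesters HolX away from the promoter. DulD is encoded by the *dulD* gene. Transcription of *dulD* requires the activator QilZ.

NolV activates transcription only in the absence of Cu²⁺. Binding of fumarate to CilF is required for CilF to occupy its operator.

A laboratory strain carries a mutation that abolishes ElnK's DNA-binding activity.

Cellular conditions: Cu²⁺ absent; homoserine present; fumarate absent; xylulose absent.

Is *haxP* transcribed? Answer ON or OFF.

ElnK is non-functional in this strain, so it has no effect.
Cu²⁺ is absent, so NolV is active.
OxaE is produced constitutively and is active.
With repressor OxaE bound, *morW* is not transcribed.
So MorW is not produced.
Fumarate is absent, so CilF is inactive.
Homoserine is present, so HolX is inactive.
Required activator HolX is absent, so *qilZ* is not transcribed.
So QilZ is not produced.
Required activator QilZ is absent, so *dulD* is not transcribed.
So DulD is not produced.
No activator is available at the *haxP* promoter, so *haxP* is not transcribed.

OFF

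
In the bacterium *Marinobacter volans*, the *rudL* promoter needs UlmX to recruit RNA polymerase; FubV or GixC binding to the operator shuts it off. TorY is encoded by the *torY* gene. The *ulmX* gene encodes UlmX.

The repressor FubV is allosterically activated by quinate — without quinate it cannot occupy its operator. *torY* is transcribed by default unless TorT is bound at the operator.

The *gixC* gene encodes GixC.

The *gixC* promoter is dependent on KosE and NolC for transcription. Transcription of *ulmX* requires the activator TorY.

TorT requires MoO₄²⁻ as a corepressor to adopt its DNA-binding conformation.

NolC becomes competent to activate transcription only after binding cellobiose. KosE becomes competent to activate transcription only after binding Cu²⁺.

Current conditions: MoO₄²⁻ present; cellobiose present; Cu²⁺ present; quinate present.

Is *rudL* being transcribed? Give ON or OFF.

OFF

Quinate is present, so FubV is active.
MoO₄²⁻ is present, so TorT is active.
With repressor TorT bound, *torY* is not transcribed.
So TorY is not produced.
Required activator TorY is absent, so *ulmX* is not transcribed.
So UlmX is not produced.
Cu²⁺ is present, so KosE is active.
Cellobiose is present, so NolC is active.
No repressor is bound and KosE and NolC are active, so *gixC* is transcribed.
So GixC is produced and active.
With repressor FubV bound, *rudL* is not transcribed.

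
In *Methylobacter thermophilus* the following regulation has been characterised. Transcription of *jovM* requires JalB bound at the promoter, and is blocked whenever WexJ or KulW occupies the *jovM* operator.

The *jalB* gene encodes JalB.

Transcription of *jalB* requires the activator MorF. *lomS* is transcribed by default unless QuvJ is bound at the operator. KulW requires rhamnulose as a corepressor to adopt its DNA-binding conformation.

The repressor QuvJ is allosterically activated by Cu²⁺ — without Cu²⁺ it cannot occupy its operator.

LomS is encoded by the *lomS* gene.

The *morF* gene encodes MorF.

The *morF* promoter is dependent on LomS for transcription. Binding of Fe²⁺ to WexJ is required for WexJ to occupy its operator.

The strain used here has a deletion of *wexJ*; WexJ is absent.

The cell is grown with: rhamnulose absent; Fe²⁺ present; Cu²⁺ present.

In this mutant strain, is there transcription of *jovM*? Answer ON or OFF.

Cu²⁺ is present, so QuvJ is active.
With repressor QuvJ bound, *lomS* is not transcribed.
So LomS is not produced.
Required activator LomS is absent, so *morF* is not transcribed.
So MorF is not produced.
Required activator MorF is absent, so *jalB* is not transcribed.
So JalB is not produced.
WexJ is non-functional in this strain, so it has no effect.
Rhamnulose is absent, so KulW is inactive.
Required activator JalB is absent, so *jovM* is not transcribed.

OFF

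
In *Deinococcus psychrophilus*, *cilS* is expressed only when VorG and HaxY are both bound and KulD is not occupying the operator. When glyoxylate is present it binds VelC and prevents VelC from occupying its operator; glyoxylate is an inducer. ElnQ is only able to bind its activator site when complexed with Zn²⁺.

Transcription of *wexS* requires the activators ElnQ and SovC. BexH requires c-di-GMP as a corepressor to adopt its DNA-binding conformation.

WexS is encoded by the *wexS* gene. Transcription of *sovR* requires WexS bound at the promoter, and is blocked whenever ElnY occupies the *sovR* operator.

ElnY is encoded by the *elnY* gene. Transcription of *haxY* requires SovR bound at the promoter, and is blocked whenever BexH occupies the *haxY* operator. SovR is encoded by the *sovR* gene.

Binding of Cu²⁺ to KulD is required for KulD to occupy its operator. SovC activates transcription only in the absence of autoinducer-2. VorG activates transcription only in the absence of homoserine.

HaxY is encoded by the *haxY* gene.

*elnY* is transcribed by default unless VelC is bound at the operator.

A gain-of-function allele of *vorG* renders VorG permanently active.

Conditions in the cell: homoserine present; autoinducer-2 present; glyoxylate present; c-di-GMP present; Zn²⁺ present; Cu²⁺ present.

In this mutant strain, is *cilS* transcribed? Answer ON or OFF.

OFF

VorG is constitutively active in this strain.
Cu²⁺ is present, so KulD is active.
c-di-GMP is present, so BexH is active.
Zn²⁺ is present, so ElnQ is active.
Autoinducer-2 is present, so SovC is inactive.
Required activator SovC is absent, so *wexS* is not transcribed.
So WexS is not produced.
Glyoxylate is present, so VelC is inactive.
With no repressor bound, *elnY* is transcribed.
So ElnY is produced and active.
With repressor ElnY bound, *sovR* is not transcribed.
So SovR is not produced.
With repressor BexH bound, *haxY* is not transcribed.
So HaxY is not produced.
With repressor KulD bound, *cilS* is not transcribed.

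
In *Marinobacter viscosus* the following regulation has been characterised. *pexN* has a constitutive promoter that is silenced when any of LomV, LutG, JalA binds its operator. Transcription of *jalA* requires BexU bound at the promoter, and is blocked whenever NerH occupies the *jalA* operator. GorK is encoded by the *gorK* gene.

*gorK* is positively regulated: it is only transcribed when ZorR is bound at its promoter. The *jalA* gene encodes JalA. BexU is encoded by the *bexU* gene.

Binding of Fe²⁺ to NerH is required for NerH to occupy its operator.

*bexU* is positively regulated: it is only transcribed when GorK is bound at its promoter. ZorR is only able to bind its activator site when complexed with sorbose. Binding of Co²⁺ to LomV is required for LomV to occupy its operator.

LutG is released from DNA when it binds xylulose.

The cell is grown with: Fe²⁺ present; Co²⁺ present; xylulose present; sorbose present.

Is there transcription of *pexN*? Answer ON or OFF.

Co²⁺ is present, so LomV is active.
Xylulose is present, so LutG is inactive.
Sorbose is present, so ZorR is active.
No repressor is bound and ZorR is active, so *gorK* is transcribed.
So GorK is produced and active.
No repressor is bound and GorK is active, so *bexU* is transcribed.
So BexU is produced and active.
Fe²⁺ is present, so NerH is active.
With repressor NerH bound, *jalA* is not transcribed.
So JalA is not produced.
With repressor LomV bound, *pexN* is not transcribed.

OFF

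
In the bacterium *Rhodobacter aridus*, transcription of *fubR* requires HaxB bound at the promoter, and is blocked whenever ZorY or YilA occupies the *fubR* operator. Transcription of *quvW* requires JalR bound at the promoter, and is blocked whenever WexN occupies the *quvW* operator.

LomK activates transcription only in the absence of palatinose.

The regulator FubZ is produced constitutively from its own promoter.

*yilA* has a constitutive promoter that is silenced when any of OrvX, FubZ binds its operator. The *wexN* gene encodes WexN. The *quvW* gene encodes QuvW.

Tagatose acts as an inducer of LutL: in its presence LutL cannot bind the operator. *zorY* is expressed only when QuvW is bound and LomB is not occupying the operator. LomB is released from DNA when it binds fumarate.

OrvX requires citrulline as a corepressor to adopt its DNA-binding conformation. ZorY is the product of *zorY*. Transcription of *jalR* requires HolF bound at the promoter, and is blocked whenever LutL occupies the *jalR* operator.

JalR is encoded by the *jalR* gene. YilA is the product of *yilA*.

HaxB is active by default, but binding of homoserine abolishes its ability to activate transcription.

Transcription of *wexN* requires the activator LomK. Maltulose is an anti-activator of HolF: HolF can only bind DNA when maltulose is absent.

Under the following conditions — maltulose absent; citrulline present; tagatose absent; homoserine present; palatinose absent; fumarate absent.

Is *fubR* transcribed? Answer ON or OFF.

OFF

Tagatose is absent, so LutL is active.
Maltulose is absent, so HolF is active.
With repressor LutL bound, *jalR* is not transcribed.
So JalR is not produced.
Palatinose is absent, so LomK is active.
No repressor is bound and LomK is active, so *wexN* is transcribed.
So WexN is produced and active.
With repressor WexN bound, *quvW* is not transcribed.
So QuvW is not produced.
Fumarate is absent, so LomB is active.
With repressor LomB bound, *zorY* is not transcribed.
So ZorY is not produced.
Homoserine is present, so HaxB is inactive.
Citrulline is present, so OrvX is active.
FubZ is produced constitutively and is active.
With repressor OrvX bound, *yilA* is not transcribed.
So YilA is not produced.
Required activator HaxB is absent, so *fubR* is not transcribed.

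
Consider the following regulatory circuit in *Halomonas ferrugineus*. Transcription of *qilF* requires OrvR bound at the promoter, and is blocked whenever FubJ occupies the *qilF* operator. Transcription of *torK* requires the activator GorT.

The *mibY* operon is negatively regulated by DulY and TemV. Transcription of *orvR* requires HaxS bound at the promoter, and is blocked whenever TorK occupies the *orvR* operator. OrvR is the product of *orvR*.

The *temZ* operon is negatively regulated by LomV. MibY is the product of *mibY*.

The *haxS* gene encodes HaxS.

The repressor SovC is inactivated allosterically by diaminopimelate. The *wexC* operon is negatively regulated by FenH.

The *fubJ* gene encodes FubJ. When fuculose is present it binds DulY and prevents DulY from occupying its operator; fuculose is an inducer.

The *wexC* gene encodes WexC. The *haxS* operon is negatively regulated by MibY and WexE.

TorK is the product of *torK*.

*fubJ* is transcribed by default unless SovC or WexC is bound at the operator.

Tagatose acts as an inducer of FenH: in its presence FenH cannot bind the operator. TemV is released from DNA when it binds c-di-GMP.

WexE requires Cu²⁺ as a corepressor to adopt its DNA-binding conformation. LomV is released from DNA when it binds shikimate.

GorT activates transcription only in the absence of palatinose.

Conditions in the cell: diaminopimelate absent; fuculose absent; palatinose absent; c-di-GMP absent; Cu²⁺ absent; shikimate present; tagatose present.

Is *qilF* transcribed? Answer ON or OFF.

Fuculose is absent, so DulY is active.
c-di-GMP is absent, so TemV is active.
With repressor DulY bound, *mibY* is not transcribed.
So MibY is not produced.
Cu²⁺ is absent, so WexE is inactive.
With no repressor bound, *haxS* is transcribed.
So HaxS is produced and active.
Palatinose is absent, so GorT is active.
No repressor is bound and GorT is active, so *torK* is transcribed.
So TorK is produced and active.
With repressor TorK bound, *orvR* is not transcribed.
So OrvR is not produced.
Diaminopimelate is absent, so SovC is active.
Tagatose is present, so FenH is inactive.
With no repressor bound, *wexC* is transcribed.
So WexC is produced and active.
With repressor SovC bound, *fubJ* is not transcribed.
So FubJ is not produced.
Required activator OrvR is absent, so *qilF* is not transcribed.

OFF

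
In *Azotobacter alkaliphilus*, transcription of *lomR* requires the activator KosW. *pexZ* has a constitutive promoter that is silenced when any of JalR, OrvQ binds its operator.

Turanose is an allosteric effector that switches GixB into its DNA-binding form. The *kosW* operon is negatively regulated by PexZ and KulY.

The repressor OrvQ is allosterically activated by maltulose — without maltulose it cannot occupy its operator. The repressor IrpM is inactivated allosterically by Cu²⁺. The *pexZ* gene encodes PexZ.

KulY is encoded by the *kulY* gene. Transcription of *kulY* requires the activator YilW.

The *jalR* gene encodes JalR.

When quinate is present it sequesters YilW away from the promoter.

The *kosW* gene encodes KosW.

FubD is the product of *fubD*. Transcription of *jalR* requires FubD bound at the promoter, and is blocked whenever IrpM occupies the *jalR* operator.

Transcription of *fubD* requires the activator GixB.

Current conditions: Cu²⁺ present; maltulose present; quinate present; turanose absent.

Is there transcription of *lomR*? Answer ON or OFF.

Turanose is absent, so GixB is inactive.
Required activator GixB is absent, so *fubD* is not transcribed.
So FubD is not produced.
Cu²⁺ is present, so IrpM is inactive.
Required activator FubD is absent, so *jalR* is not transcribed.
So JalR is not produced.
Maltulose is present, so OrvQ is active.
With repressor OrvQ bound, *pexZ* is not transcribed.
So PexZ is not produced.
Quinate is present, so YilW is inactive.
Required activator YilW is absent, so *kulY* is not transcribed.
So KulY is not produced.
With no repressor bound, *kosW* is transcribed.
So KosW is produced and active.
No repressor is bound and KosW is active, so *lomR* is transcribed.

ON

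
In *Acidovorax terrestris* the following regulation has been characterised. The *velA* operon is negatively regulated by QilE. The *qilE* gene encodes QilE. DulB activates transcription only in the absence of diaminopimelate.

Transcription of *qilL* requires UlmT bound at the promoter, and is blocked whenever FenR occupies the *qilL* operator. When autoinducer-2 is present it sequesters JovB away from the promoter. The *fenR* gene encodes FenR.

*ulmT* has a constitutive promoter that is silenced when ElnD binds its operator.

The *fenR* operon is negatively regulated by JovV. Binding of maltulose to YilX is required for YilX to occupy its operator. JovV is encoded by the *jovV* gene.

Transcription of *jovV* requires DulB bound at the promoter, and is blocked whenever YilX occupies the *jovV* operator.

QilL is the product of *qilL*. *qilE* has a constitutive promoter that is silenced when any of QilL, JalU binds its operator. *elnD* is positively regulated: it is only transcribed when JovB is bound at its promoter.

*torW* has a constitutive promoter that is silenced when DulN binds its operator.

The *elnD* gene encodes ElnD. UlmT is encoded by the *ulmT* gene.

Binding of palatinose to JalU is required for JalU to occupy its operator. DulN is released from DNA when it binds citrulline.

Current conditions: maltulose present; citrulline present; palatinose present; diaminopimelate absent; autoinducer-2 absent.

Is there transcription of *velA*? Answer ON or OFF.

ON

Diaminopimelate is absent, so DulB is active.
Maltulose is present, so YilX is active.
With repressor YilX bound, *jovV* is not transcribed.
So JovV is not produced.
With no repressor bound, *fenR* is transcribed.
So FenR is produced and active.
Autoinducer-2 is absent, so JovB is active.
No repressor is bound and JovB is active, so *elnD* is transcribed.
So ElnD is produced and active.
With repressor ElnD bound, *ulmT* is not transcribed.
So UlmT is not produced.
With repressor FenR bound, *qilL* is not transcribed.
So QilL is not produced.
Palatinose is present, so JalU is active.
With repressor JalU bound, *qilE* is not transcribed.
So QilE is not produced.
With no repressor bound, *velA* is transcribed.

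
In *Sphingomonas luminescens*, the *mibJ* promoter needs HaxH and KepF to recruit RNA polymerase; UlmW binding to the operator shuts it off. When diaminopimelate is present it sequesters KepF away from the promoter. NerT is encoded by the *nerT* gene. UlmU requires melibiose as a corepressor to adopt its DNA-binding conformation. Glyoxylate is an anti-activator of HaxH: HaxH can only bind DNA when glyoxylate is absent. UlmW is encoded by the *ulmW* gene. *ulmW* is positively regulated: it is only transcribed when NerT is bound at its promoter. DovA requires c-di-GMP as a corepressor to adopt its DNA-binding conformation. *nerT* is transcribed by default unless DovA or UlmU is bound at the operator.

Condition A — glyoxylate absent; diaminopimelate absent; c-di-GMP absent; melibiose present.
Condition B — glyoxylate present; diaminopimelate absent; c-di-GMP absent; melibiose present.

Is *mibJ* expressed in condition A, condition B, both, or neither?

Condition A:
Glyoxylate is absent, so HaxH is active.
Diaminopimelate is absent, so KepF is active.
c-di-GMP is absent, so DovA is inactive.
Melibiose is present, so UlmU is active.
With repressor UlmU bound, *nerT* is not transcribed.
So NerT is not produced.
Required activator NerT is absent, so *ulmW* is not transcribed.
So UlmW is not produced.
No repressor is bound and HaxH and KepF are active, so *mibJ* is transcribed.
→ *mibJ* is ON in A.
Condition B:
Glyoxylate is present, so HaxH is inactive.
Diaminopimelate is absent, so KepF is active.
c-di-GMP is absent, so DovA is inactive.
Melibiose is present, so UlmU is active.
With repressor UlmU bound, *nerT* is not transcribed.
So NerT is not produced.
Required activator NerT is absent, so *ulmW* is not transcribed.
So UlmW is not produced.
Required activator HaxH is absent, so *mibJ* is not transcribed.
→ *mibJ* is OFF in B.

A only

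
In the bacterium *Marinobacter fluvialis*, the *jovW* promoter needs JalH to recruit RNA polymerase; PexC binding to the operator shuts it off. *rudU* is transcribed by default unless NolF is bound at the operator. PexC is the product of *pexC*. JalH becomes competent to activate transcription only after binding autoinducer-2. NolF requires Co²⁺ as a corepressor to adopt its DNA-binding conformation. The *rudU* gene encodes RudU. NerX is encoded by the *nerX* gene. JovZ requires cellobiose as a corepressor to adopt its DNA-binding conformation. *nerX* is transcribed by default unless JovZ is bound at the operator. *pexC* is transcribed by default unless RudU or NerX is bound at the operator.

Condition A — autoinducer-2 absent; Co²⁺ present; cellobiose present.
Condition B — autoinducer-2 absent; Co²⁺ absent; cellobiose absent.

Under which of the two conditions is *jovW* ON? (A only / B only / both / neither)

neither

Condition A:
Autoinducer-2 is absent, so JalH is inactive.
Co²⁺ is present, so NolF is active.
With repressor NolF bound, *rudU* is not transcribed.
So RudU is not produced.
Cellobiose is present, so JovZ is active.
With repressor JovZ bound, *nerX* is not transcribed.
So NerX is not produced.
With no repressor bound, *pexC* is transcribed.
So PexC is produced and active.
With repressor PexC bound, *jovW* is not transcribed.
→ *jovW* is OFF in A.
Condition B:
Autoinducer-2 is absent, so JalH is inactive.
Co²⁺ is absent, so NolF is inactive.
With no repressor bound, *rudU* is transcribed.
So RudU is produced and active.
Cellobiose is absent, so JovZ is inactive.
With no repressor bound, *nerX* is transcribed.
So NerX is produced and active.
With repressor RudU bound, *pexC* is not transcribed.
So PexC is not produced.
Required activator JalH is absent, so *jovW* is not transcribed.
→ *jovW* is OFF in B.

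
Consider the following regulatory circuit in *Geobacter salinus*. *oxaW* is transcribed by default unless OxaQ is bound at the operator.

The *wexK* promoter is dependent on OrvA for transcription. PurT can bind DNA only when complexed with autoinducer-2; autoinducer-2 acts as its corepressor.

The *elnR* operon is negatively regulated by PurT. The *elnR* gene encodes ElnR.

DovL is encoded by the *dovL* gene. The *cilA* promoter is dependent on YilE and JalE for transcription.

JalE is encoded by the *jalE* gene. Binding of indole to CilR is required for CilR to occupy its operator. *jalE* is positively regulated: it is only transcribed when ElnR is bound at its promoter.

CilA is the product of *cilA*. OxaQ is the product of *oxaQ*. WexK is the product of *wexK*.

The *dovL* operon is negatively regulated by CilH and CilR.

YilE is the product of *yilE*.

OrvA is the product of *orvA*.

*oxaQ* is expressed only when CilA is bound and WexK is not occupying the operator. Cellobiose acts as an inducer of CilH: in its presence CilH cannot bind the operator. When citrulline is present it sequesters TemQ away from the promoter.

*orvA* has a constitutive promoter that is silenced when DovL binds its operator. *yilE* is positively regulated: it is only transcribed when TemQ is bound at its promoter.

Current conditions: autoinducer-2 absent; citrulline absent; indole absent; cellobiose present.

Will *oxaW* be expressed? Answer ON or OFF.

OFF

Cellobiose is present, so CilH is inactive.
Indole is absent, so CilR is inactive.
With no repressor bound, *dovL* is transcribed.
So DovL is produced and active.
With repressor DovL bound, *orvA* is not transcribed.
So OrvA is not produced.
Required activator OrvA is absent, so *wexK* is not transcribed.
So WexK is not produced.
Citrulline is absent, so TemQ is active.
No repressor is bound and TemQ is active, so *yilE* is transcribed.
So YilE is produced and active.
Autoinducer-2 is absent, so PurT is inactive.
With no repressor bound, *elnR* is transcribed.
So ElnR is produced and active.
No repressor is bound and ElnR is active, so *jalE* is transcribed.
So JalE is produced and active.
No repressor is bound and YilE and JalE are active, so *cilA* is transcribed.
So CilA is produced and active.
No repressor is bound and CilA is active, so *oxaQ* is transcribed.
So OxaQ is produced and active.
With repressor OxaQ bound, *oxaW* is not transcribed.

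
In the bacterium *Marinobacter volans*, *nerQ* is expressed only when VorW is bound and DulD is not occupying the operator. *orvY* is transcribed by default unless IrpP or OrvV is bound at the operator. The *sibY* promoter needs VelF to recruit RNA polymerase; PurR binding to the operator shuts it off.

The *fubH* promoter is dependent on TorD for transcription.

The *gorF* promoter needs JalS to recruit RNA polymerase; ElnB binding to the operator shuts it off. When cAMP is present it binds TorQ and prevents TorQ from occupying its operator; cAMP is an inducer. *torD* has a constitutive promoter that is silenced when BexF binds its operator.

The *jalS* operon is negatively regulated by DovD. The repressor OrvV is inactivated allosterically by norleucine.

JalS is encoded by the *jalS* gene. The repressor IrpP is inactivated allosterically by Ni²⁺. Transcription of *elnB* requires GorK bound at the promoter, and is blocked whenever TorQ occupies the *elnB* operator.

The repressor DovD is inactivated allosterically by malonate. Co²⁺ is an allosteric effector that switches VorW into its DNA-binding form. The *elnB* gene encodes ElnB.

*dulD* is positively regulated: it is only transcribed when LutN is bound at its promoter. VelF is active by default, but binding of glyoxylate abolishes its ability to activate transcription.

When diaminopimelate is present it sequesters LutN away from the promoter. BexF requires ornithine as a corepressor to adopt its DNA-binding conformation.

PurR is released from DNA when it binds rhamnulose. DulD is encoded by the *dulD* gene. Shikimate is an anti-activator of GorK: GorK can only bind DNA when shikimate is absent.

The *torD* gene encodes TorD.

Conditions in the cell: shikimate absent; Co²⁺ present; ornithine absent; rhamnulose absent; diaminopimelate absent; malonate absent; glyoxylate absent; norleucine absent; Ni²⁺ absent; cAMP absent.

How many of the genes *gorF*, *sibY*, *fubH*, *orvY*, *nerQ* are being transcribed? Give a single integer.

1

cAMP is absent, so TorQ is active.
Shikimate is absent, so GorK is active.
With repressor TorQ bound, *elnB* is not transcribed.
So ElnB is not produced.
Malonate is absent, so DovD is active.
With repressor DovD bound, *jalS* is not transcribed.
So JalS is not produced.
Required activator JalS is absent, so *gorF* is not transcribed.
→ *gorF* is OFF.
Rhamnulose is absent, so PurR is active.
Glyoxylate is absent, so VelF is active.
With repressor PurR bound, *sibY* is not transcribed.
→ *sibY* is OFF.
Ornithine is absent, so BexF is inactive.
With no repressor bound, *torD* is transcribed.
So TorD is produced and active.
No repressor is bound and TorD is active, so *fubH* is transcribed.
→ *fubH* is ON.
Ni²⁺ is absent, so IrpP is active.
Norleucine is absent, so OrvV is active.
With repressor IrpP bound, *orvY* is not transcribed.
→ *orvY* is OFF.
Co²⁺ is present, so VorW is active.
Diaminopimelate is absent, so LutN is active.
No repressor is bound and LutN is active, so *dulD* is transcribed.
So DulD is produced and active.
With repressor DulD bound, *nerQ* is not transcribed.
→ *nerQ* is OFF.
1 of the 5 genes is transcribed.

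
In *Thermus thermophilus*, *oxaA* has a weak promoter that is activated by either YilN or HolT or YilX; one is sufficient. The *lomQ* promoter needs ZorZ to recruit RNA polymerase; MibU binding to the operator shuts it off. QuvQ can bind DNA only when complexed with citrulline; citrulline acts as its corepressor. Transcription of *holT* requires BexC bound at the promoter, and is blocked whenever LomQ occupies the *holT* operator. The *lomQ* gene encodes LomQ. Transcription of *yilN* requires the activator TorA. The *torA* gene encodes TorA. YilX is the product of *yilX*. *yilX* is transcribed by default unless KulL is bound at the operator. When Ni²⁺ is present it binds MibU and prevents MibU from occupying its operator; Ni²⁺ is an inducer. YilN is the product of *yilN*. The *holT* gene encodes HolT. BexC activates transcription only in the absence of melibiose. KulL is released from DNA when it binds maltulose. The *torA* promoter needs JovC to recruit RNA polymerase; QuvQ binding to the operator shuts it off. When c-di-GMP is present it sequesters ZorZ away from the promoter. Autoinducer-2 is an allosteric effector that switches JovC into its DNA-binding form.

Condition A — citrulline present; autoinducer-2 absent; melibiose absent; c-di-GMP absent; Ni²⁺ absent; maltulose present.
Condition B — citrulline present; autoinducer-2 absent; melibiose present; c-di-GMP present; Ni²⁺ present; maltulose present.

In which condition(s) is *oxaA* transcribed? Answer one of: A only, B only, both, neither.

Condition A:
Citrulline is present, so QuvQ is active.
Autoinducer-2 is absent, so JovC is inactive.
With repressor QuvQ bound, *torA* is not transcribed.
So TorA is not produced.
Required activator TorA is absent, so *yilN* is not transcribed.
So YilN is not produced.
Melibiose is absent, so BexC is active.
c-di-GMP is absent, so ZorZ is active.
Ni²⁺ is absent, so MibU is active.
With repressor MibU bound, *lomQ* is not transcribed.
So LomQ is not produced.
No repressor is bound and BexC is active, so *holT* is transcribed.
So HolT is produced and active.
Maltulose is present, so KulL is inactive.
With no repressor bound, *yilX* is transcribed.
So YilX is produced and active.
Activator HolT is present, so *oxaA* is transcribed.
→ *oxaA* is ON in A.
Condition B:
Citrulline is present, so QuvQ is active.
Autoinducer-2 is absent, so JovC is inactive.
With repressor QuvQ bound, *torA* is not transcribed.
So TorA is not produced.
Required activator TorA is absent, so *yilN* is not transcribed.
So YilN is not produced.
Melibiose is present, so BexC is inactive.
c-di-GMP is present, so ZorZ is inactive.
Ni²⁺ is present, so MibU is inactive.
Required activator ZorZ is absent, so *lomQ* is not transcribed.
So LomQ is not produced.
Required activator BexC is absent, so *holT* is not transcribed.
So HolT is not produced.
Maltulose is present, so KulL is inactive.
With no repressor bound, *yilX* is transcribed.
So YilX is produced and active.
Activator YilX is present, so *oxaA* is transcribed.
→ *oxaA* is ON in B.

both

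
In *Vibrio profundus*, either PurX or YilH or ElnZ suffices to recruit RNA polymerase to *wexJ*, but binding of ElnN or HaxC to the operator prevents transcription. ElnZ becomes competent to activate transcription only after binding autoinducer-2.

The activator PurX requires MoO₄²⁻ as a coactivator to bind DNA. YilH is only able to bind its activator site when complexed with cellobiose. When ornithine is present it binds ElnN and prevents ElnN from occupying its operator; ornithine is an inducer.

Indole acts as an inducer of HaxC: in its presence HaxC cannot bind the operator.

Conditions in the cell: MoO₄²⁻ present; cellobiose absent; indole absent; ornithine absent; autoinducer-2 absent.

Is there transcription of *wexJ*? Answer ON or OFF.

Ornithine is absent, so ElnN is active.
MoO₄²⁻ is present, so PurX is active.
Indole is absent, so HaxC is active.
Cellobiose is absent, so YilH is inactive.
Autoinducer-2 is absent, so ElnZ is inactive.
With repressor ElnN bound, *wexJ* is not transcribed.

OFF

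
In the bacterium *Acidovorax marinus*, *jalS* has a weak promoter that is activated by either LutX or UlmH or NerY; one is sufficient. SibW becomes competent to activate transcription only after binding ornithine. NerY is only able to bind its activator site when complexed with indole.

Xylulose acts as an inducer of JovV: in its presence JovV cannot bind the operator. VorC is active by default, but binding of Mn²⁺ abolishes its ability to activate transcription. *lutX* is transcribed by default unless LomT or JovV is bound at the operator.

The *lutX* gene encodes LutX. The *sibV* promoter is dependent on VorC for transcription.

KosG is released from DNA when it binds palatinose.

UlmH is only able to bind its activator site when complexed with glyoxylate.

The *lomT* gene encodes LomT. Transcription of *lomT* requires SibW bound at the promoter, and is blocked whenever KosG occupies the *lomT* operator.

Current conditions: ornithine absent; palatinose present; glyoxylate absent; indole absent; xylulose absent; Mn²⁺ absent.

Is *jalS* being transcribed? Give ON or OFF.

Palatinose is present, so KosG is inactive.
Ornithine is absent, so SibW is inactive.
Required activator SibW is absent, so *lomT* is not transcribed.
So LomT is not produced.
Xylulose is absent, so JovV is active.
With repressor JovV bound, *lutX* is not transcribed.
So LutX is not produced.
Glyoxylate is absent, so UlmH is inactive.
Indole is absent, so NerY is inactive.
No activator is available at the *jalS* promoter, so *jalS* is not transcribed.

OFF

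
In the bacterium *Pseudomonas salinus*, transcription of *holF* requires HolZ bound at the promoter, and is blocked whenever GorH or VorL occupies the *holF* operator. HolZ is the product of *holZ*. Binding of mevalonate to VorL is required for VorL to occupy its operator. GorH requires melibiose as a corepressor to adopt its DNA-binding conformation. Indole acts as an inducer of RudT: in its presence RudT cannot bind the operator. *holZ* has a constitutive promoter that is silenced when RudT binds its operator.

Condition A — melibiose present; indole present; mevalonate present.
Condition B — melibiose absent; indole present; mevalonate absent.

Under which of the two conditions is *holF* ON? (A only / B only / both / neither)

Condition A:
Melibiose is present, so GorH is active.
Indole is present, so RudT is inactive.
With no repressor bound, *holZ* is transcribed.
So HolZ is produced and active.
Mevalonate is present, so VorL is active.
With repressor GorH bound, *holF* is not transcribed.
→ *holF* is OFF in A.
Condition B:
Melibiose is absent, so GorH is inactive.
Indole is present, so RudT is inactive.
With no repressor bound, *holZ* is transcribed.
So HolZ is produced and active.
Mevalonate is absent, so VorL is inactive.
No repressor is bound and HolZ is active, so *holF* is transcribed.
→ *holF* is ON in B.

B only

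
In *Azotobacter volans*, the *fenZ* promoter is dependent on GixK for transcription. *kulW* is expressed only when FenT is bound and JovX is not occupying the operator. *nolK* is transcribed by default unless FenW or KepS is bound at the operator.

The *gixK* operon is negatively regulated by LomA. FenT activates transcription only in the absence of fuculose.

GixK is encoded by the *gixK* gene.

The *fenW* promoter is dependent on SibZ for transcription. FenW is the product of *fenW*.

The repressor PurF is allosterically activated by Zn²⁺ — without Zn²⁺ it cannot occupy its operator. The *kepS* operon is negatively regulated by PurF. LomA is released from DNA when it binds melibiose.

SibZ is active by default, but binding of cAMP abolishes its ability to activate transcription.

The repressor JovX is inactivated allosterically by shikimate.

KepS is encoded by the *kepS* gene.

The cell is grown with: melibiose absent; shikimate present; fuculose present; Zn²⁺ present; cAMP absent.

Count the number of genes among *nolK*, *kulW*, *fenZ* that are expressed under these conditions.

0

cAMP is absent, so SibZ is active.
No repressor is bound and SibZ is active, so *fenW* is transcribed.
So FenW is produced and active.
Zn²⁺ is present, so PurF is active.
With repressor PurF bound, *kepS* is not transcribed.
So KepS is not produced.
With repressor FenW bound, *nolK* is not transcribed.
→ *nolK* is OFF.
Shikimate is present, so JovX is inactive.
Fuculose is present, so FenT is inactive.
Required activator FenT is absent, so *kulW* is not transcribed.
→ *kulW* is OFF.
Melibiose is absent, so LomA is active.
With repressor LomA bound, *gixK* is not transcribed.
So GixK is not produced.
Required activator GixK is absent, so *fenZ* is not transcribed.
→ *fenZ* is OFF.
0 of the 3 genes are transcribed.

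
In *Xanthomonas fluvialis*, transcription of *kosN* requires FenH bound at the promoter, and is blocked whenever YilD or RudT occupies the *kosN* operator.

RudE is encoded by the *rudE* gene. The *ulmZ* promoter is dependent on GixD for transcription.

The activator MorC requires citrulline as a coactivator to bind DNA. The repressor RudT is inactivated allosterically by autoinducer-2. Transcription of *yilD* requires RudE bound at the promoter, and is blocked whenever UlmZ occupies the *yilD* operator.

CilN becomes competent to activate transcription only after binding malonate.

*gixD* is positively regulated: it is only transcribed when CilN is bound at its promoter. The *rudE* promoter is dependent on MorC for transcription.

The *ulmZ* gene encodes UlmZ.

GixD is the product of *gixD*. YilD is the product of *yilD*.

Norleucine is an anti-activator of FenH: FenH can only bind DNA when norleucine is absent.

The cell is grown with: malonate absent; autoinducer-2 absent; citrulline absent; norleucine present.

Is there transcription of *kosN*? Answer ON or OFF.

OFF

Malonate is absent, so CilN is inactive.
Required activator CilN is absent, so *gixD* is not transcribed.
So GixD is not produced.
Required activator GixD is absent, so *ulmZ* is not transcribed.
So UlmZ is not produced.
Citrulline is absent, so MorC is inactive.
Required activator MorC is absent, so *rudE* is not transcribed.
So RudE is not produced.
Required activator RudE is absent, so *yilD* is not transcribed.
So YilD is not produced.
Norleucine is present, so FenH is inactive.
Autoinducer-2 is absent, so RudT is active.
With repressor RudT bound, *kosN* is not transcribed.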